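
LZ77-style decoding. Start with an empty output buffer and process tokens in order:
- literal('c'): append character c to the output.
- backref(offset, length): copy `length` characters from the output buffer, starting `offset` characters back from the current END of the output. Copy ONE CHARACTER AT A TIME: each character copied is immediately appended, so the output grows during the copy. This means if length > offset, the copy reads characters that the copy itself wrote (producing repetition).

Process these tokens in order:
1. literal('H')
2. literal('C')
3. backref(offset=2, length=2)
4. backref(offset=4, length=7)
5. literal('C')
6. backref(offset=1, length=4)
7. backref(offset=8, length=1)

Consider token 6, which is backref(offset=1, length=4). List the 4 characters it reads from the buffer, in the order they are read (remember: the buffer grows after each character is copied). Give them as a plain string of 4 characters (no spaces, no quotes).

Token 1: literal('H'). Output: "H"
Token 2: literal('C'). Output: "HC"
Token 3: backref(off=2, len=2). Copied 'HC' from pos 0. Output: "HCHC"
Token 4: backref(off=4, len=7) (overlapping!). Copied 'HCHCHCH' from pos 0. Output: "HCHCHCHCHCH"
Token 5: literal('C'). Output: "HCHCHCHCHCHC"
Token 6: backref(off=1, len=4). Buffer before: "HCHCHCHCHCHC" (len 12)
  byte 1: read out[11]='C', append. Buffer now: "HCHCHCHCHCHCC"
  byte 2: read out[12]='C', append. Buffer now: "HCHCHCHCHCHCCC"
  byte 3: read out[13]='C', append. Buffer now: "HCHCHCHCHCHCCCC"
  byte 4: read out[14]='C', append. Buffer now: "HCHCHCHCHCHCCCCC"

Answer: CCCC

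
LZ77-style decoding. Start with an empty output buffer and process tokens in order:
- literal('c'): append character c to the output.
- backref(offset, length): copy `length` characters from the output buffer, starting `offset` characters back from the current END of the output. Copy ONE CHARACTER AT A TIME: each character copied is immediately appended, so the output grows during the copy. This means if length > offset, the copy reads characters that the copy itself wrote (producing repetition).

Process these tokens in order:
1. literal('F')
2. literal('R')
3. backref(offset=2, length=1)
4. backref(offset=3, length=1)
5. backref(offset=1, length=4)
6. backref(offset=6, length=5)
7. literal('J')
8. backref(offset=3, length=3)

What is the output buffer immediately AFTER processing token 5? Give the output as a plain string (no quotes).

Token 1: literal('F'). Output: "F"
Token 2: literal('R'). Output: "FR"
Token 3: backref(off=2, len=1). Copied 'F' from pos 0. Output: "FRF"
Token 4: backref(off=3, len=1). Copied 'F' from pos 0. Output: "FRFF"
Token 5: backref(off=1, len=4) (overlapping!). Copied 'FFFF' from pos 3. Output: "FRFFFFFF"

Answer: FRFFFFFF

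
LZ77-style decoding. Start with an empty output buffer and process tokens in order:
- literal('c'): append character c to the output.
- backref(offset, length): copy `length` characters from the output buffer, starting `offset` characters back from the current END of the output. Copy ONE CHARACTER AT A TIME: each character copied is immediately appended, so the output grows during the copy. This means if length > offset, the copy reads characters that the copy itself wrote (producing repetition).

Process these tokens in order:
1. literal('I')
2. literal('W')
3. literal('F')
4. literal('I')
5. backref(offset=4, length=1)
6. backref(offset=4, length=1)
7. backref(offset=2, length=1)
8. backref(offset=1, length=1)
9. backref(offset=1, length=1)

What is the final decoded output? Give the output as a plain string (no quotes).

Answer: IWFIIWIII

Derivation:
Token 1: literal('I'). Output: "I"
Token 2: literal('W'). Output: "IW"
Token 3: literal('F'). Output: "IWF"
Token 4: literal('I'). Output: "IWFI"
Token 5: backref(off=4, len=1). Copied 'I' from pos 0. Output: "IWFII"
Token 6: backref(off=4, len=1). Copied 'W' from pos 1. Output: "IWFIIW"
Token 7: backref(off=2, len=1). Copied 'I' from pos 4. Output: "IWFIIWI"
Token 8: backref(off=1, len=1). Copied 'I' from pos 6. Output: "IWFIIWII"
Token 9: backref(off=1, len=1). Copied 'I' from pos 7. Output: "IWFIIWIII"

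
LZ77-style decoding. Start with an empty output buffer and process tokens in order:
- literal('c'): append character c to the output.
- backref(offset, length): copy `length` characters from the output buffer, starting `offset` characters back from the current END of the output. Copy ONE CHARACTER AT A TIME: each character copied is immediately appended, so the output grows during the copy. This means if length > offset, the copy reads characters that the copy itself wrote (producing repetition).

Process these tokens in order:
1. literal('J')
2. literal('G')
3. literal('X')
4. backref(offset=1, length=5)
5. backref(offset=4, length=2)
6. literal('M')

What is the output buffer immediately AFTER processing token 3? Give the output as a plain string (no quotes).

Answer: JGX

Derivation:
Token 1: literal('J'). Output: "J"
Token 2: literal('G'). Output: "JG"
Token 3: literal('X'). Output: "JGX"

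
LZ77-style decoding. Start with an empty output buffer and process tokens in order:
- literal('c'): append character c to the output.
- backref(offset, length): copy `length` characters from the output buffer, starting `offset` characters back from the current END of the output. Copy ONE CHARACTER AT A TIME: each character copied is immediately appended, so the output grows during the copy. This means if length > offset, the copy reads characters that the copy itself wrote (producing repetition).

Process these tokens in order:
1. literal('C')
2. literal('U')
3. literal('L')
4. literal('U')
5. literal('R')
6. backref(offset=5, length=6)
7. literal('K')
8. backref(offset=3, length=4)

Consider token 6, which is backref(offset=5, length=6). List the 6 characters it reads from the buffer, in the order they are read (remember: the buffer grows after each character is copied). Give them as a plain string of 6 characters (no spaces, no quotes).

Token 1: literal('C'). Output: "C"
Token 2: literal('U'). Output: "CU"
Token 3: literal('L'). Output: "CUL"
Token 4: literal('U'). Output: "CULU"
Token 5: literal('R'). Output: "CULUR"
Token 6: backref(off=5, len=6). Buffer before: "CULUR" (len 5)
  byte 1: read out[0]='C', append. Buffer now: "CULURC"
  byte 2: read out[1]='U', append. Buffer now: "CULURCU"
  byte 3: read out[2]='L', append. Buffer now: "CULURCUL"
  byte 4: read out[3]='U', append. Buffer now: "CULURCULU"
  byte 5: read out[4]='R', append. Buffer now: "CULURCULUR"
  byte 6: read out[5]='C', append. Buffer now: "CULURCULURC"

Answer: CULURC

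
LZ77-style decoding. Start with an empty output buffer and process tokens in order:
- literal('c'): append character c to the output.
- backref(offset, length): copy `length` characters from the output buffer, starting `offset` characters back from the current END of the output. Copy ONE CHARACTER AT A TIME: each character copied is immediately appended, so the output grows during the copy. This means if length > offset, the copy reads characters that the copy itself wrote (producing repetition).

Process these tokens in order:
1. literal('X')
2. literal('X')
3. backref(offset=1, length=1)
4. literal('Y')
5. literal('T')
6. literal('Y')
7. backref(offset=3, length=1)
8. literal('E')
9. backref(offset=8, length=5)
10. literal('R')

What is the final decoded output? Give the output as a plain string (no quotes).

Token 1: literal('X'). Output: "X"
Token 2: literal('X'). Output: "XX"
Token 3: backref(off=1, len=1). Copied 'X' from pos 1. Output: "XXX"
Token 4: literal('Y'). Output: "XXXY"
Token 5: literal('T'). Output: "XXXYT"
Token 6: literal('Y'). Output: "XXXYTY"
Token 7: backref(off=3, len=1). Copied 'Y' from pos 3. Output: "XXXYTYY"
Token 8: literal('E'). Output: "XXXYTYYE"
Token 9: backref(off=8, len=5). Copied 'XXXYT' from pos 0. Output: "XXXYTYYEXXXYT"
Token 10: literal('R'). Output: "XXXYTYYEXXXYTR"

Answer: XXXYTYYEXXXYTR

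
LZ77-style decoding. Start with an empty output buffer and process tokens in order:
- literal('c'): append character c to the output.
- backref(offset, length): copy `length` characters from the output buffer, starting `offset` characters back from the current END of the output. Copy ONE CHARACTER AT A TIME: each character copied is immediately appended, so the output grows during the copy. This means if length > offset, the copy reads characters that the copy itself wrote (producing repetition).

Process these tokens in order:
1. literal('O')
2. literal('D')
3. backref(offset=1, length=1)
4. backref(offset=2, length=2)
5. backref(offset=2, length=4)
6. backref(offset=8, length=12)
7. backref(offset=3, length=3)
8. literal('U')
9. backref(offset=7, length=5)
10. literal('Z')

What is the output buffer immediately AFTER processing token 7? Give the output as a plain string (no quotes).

Token 1: literal('O'). Output: "O"
Token 2: literal('D'). Output: "OD"
Token 3: backref(off=1, len=1). Copied 'D' from pos 1. Output: "ODD"
Token 4: backref(off=2, len=2). Copied 'DD' from pos 1. Output: "ODDDD"
Token 5: backref(off=2, len=4) (overlapping!). Copied 'DDDD' from pos 3. Output: "ODDDDDDDD"
Token 6: backref(off=8, len=12) (overlapping!). Copied 'DDDDDDDDDDDD' from pos 1. Output: "ODDDDDDDDDDDDDDDDDDDD"
Token 7: backref(off=3, len=3). Copied 'DDD' from pos 18. Output: "ODDDDDDDDDDDDDDDDDDDDDDD"

Answer: ODDDDDDDDDDDDDDDDDDDDDDD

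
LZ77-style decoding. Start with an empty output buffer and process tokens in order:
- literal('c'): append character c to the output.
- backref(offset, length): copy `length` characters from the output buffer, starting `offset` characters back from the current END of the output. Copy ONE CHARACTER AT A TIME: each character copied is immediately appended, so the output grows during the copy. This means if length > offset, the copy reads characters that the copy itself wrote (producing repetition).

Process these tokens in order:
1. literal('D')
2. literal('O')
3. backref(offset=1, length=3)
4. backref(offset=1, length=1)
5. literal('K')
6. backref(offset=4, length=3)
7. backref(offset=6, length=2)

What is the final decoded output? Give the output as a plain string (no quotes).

Token 1: literal('D'). Output: "D"
Token 2: literal('O'). Output: "DO"
Token 3: backref(off=1, len=3) (overlapping!). Copied 'OOO' from pos 1. Output: "DOOOO"
Token 4: backref(off=1, len=1). Copied 'O' from pos 4. Output: "DOOOOO"
Token 5: literal('K'). Output: "DOOOOOK"
Token 6: backref(off=4, len=3). Copied 'OOO' from pos 3. Output: "DOOOOOKOOO"
Token 7: backref(off=6, len=2). Copied 'OO' from pos 4. Output: "DOOOOOKOOOOO"

Answer: DOOOOOKOOOOO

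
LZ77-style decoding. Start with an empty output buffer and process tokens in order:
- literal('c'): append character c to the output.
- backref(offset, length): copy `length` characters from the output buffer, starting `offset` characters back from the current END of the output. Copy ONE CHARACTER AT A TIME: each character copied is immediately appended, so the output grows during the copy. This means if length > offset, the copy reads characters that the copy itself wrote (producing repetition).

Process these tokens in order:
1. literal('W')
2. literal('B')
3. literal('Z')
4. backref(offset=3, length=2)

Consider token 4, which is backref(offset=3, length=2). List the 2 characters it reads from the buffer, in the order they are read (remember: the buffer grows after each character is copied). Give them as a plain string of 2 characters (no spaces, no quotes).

Token 1: literal('W'). Output: "W"
Token 2: literal('B'). Output: "WB"
Token 3: literal('Z'). Output: "WBZ"
Token 4: backref(off=3, len=2). Buffer before: "WBZ" (len 3)
  byte 1: read out[0]='W', append. Buffer now: "WBZW"
  byte 2: read out[1]='B', append. Buffer now: "WBZWB"

Answer: WB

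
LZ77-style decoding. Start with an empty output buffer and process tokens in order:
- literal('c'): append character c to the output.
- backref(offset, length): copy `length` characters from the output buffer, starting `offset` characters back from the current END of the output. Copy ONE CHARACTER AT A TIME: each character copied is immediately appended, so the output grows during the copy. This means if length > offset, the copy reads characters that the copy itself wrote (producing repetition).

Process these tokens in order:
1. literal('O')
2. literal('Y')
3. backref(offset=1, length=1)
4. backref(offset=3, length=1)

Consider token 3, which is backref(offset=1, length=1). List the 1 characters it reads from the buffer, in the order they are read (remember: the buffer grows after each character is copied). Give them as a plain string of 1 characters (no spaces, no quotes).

Token 1: literal('O'). Output: "O"
Token 2: literal('Y'). Output: "OY"
Token 3: backref(off=1, len=1). Buffer before: "OY" (len 2)
  byte 1: read out[1]='Y', append. Buffer now: "OYY"

Answer: Y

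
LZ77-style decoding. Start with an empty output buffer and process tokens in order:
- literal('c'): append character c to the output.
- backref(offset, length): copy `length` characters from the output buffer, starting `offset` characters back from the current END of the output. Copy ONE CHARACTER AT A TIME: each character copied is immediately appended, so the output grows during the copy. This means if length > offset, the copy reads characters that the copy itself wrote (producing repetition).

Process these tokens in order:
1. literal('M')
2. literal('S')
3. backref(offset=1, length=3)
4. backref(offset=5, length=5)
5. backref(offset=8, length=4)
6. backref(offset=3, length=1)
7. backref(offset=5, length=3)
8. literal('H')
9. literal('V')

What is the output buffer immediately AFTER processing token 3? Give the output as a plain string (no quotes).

Answer: MSSSS

Derivation:
Token 1: literal('M'). Output: "M"
Token 2: literal('S'). Output: "MS"
Token 3: backref(off=1, len=3) (overlapping!). Copied 'SSS' from pos 1. Output: "MSSSS"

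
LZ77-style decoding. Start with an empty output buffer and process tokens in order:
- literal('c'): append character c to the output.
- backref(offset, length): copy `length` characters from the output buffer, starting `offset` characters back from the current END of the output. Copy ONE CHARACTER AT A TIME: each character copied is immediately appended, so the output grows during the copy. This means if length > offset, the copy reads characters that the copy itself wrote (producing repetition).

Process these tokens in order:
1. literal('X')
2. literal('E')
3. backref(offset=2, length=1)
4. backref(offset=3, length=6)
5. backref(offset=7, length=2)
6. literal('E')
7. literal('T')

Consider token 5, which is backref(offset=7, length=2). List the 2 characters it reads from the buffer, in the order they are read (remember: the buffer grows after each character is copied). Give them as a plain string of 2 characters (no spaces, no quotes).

Token 1: literal('X'). Output: "X"
Token 2: literal('E'). Output: "XE"
Token 3: backref(off=2, len=1). Copied 'X' from pos 0. Output: "XEX"
Token 4: backref(off=3, len=6) (overlapping!). Copied 'XEXXEX' from pos 0. Output: "XEXXEXXEX"
Token 5: backref(off=7, len=2). Buffer before: "XEXXEXXEX" (len 9)
  byte 1: read out[2]='X', append. Buffer now: "XEXXEXXEXX"
  byte 2: read out[3]='X', append. Buffer now: "XEXXEXXEXXX"

Answer: XX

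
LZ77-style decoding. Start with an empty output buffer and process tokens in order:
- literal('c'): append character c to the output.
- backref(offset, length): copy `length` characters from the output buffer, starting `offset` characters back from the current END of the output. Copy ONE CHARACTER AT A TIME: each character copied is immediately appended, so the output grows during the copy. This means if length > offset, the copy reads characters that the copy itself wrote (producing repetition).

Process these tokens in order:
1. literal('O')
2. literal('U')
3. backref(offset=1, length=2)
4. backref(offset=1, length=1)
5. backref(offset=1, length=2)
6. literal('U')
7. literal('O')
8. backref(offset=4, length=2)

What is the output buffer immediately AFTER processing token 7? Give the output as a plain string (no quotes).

Token 1: literal('O'). Output: "O"
Token 2: literal('U'). Output: "OU"
Token 3: backref(off=1, len=2) (overlapping!). Copied 'UU' from pos 1. Output: "OUUU"
Token 4: backref(off=1, len=1). Copied 'U' from pos 3. Output: "OUUUU"
Token 5: backref(off=1, len=2) (overlapping!). Copied 'UU' from pos 4. Output: "OUUUUUU"
Token 6: literal('U'). Output: "OUUUUUUU"
Token 7: literal('O'). Output: "OUUUUUUUO"

Answer: OUUUUUUUO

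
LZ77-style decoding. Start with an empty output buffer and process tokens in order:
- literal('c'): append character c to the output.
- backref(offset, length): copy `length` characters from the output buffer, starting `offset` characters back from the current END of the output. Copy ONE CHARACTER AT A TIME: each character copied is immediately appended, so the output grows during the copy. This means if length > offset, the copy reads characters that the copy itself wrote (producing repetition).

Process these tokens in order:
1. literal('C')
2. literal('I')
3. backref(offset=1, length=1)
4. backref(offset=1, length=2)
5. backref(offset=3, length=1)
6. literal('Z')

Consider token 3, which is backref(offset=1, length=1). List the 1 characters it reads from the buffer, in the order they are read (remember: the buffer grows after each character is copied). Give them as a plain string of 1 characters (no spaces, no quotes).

Answer: I

Derivation:
Token 1: literal('C'). Output: "C"
Token 2: literal('I'). Output: "CI"
Token 3: backref(off=1, len=1). Buffer before: "CI" (len 2)
  byte 1: read out[1]='I', append. Buffer now: "CII"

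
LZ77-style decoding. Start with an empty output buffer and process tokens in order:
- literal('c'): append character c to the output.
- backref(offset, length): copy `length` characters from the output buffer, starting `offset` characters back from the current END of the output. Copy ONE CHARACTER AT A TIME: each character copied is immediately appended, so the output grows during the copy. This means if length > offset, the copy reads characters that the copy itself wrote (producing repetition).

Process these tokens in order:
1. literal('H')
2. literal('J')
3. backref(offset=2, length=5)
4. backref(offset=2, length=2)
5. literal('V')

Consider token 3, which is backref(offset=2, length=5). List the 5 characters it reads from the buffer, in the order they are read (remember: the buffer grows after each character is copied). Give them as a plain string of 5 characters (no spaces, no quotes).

Answer: HJHJH

Derivation:
Token 1: literal('H'). Output: "H"
Token 2: literal('J'). Output: "HJ"
Token 3: backref(off=2, len=5). Buffer before: "HJ" (len 2)
  byte 1: read out[0]='H', append. Buffer now: "HJH"
  byte 2: read out[1]='J', append. Buffer now: "HJHJ"
  byte 3: read out[2]='H', append. Buffer now: "HJHJH"
  byte 4: read out[3]='J', append. Buffer now: "HJHJHJ"
  byte 5: read out[4]='H', append. Buffer now: "HJHJHJH"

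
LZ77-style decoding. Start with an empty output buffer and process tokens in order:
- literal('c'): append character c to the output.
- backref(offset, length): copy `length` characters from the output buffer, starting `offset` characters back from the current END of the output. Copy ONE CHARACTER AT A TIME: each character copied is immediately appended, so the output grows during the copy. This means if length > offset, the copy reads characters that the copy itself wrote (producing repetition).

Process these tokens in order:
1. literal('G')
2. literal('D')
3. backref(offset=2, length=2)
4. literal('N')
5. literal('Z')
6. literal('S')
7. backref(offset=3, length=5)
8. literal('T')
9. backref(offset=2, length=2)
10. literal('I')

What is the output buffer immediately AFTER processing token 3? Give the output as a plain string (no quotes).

Token 1: literal('G'). Output: "G"
Token 2: literal('D'). Output: "GD"
Token 3: backref(off=2, len=2). Copied 'GD' from pos 0. Output: "GDGD"

Answer: GDGD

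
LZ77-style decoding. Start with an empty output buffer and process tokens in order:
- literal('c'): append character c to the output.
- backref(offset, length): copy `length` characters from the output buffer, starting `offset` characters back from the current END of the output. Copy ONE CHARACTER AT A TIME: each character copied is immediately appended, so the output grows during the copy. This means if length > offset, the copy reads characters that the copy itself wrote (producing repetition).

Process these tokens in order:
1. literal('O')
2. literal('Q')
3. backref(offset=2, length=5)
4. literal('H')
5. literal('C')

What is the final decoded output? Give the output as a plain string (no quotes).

Answer: OQOQOQOHC

Derivation:
Token 1: literal('O'). Output: "O"
Token 2: literal('Q'). Output: "OQ"
Token 3: backref(off=2, len=5) (overlapping!). Copied 'OQOQO' from pos 0. Output: "OQOQOQO"
Token 4: literal('H'). Output: "OQOQOQOH"
Token 5: literal('C'). Output: "OQOQOQOHC"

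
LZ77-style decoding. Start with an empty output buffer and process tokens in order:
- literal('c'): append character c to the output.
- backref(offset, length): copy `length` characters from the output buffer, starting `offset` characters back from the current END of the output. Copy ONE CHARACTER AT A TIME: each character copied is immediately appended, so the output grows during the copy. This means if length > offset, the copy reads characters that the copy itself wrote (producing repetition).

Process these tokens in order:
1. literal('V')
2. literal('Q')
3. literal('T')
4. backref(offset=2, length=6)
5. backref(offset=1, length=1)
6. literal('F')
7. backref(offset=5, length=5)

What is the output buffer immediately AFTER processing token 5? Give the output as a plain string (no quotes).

Answer: VQTQTQTQTT

Derivation:
Token 1: literal('V'). Output: "V"
Token 2: literal('Q'). Output: "VQ"
Token 3: literal('T'). Output: "VQT"
Token 4: backref(off=2, len=6) (overlapping!). Copied 'QTQTQT' from pos 1. Output: "VQTQTQTQT"
Token 5: backref(off=1, len=1). Copied 'T' from pos 8. Output: "VQTQTQTQTT"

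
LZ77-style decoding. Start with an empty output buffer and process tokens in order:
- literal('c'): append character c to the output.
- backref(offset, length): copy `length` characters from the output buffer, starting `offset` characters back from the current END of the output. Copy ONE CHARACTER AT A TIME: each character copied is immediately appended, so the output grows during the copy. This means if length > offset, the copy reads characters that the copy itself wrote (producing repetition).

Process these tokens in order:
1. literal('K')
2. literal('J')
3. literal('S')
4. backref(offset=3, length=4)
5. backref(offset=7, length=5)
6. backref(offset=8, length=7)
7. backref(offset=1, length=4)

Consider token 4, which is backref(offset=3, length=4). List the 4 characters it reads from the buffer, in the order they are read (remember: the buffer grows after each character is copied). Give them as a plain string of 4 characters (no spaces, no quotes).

Token 1: literal('K'). Output: "K"
Token 2: literal('J'). Output: "KJ"
Token 3: literal('S'). Output: "KJS"
Token 4: backref(off=3, len=4). Buffer before: "KJS" (len 3)
  byte 1: read out[0]='K', append. Buffer now: "KJSK"
  byte 2: read out[1]='J', append. Buffer now: "KJSKJ"
  byte 3: read out[2]='S', append. Buffer now: "KJSKJS"
  byte 4: read out[3]='K', append. Buffer now: "KJSKJSK"

Answer: KJSK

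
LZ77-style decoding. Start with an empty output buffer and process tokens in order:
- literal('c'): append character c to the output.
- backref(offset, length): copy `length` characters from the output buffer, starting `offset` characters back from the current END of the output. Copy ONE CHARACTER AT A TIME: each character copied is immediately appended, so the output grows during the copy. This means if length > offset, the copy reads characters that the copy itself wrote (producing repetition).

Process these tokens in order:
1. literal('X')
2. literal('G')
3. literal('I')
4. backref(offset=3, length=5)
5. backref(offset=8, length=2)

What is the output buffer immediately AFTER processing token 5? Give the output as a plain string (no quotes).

Answer: XGIXGIXGXG

Derivation:
Token 1: literal('X'). Output: "X"
Token 2: literal('G'). Output: "XG"
Token 3: literal('I'). Output: "XGI"
Token 4: backref(off=3, len=5) (overlapping!). Copied 'XGIXG' from pos 0. Output: "XGIXGIXG"
Token 5: backref(off=8, len=2). Copied 'XG' from pos 0. Output: "XGIXGIXGXG"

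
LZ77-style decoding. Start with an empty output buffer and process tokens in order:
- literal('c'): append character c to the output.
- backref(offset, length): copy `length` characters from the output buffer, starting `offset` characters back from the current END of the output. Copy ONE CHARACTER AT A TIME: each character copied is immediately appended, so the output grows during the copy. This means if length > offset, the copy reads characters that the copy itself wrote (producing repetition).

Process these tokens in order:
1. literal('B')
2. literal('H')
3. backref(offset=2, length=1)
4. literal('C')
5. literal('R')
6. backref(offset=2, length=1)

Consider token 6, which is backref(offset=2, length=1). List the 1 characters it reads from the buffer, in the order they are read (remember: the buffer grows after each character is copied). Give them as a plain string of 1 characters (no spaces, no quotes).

Token 1: literal('B'). Output: "B"
Token 2: literal('H'). Output: "BH"
Token 3: backref(off=2, len=1). Copied 'B' from pos 0. Output: "BHB"
Token 4: literal('C'). Output: "BHBC"
Token 5: literal('R'). Output: "BHBCR"
Token 6: backref(off=2, len=1). Buffer before: "BHBCR" (len 5)
  byte 1: read out[3]='C', append. Buffer now: "BHBCRC"

Answer: C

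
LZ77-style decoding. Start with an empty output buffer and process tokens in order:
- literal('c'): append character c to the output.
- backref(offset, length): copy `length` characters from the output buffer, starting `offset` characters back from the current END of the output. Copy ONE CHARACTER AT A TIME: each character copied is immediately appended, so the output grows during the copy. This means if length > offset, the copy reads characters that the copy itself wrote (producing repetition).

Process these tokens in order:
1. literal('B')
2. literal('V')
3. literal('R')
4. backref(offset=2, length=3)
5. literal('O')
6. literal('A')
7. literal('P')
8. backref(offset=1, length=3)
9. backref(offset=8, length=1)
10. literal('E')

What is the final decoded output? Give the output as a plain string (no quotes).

Token 1: literal('B'). Output: "B"
Token 2: literal('V'). Output: "BV"
Token 3: literal('R'). Output: "BVR"
Token 4: backref(off=2, len=3) (overlapping!). Copied 'VRV' from pos 1. Output: "BVRVRV"
Token 5: literal('O'). Output: "BVRVRVO"
Token 6: literal('A'). Output: "BVRVRVOA"
Token 7: literal('P'). Output: "BVRVRVOAP"
Token 8: backref(off=1, len=3) (overlapping!). Copied 'PPP' from pos 8. Output: "BVRVRVOAPPPP"
Token 9: backref(off=8, len=1). Copied 'R' from pos 4. Output: "BVRVRVOAPPPPR"
Token 10: literal('E'). Output: "BVRVRVOAPPPPRE"

Answer: BVRVRVOAPPPPRE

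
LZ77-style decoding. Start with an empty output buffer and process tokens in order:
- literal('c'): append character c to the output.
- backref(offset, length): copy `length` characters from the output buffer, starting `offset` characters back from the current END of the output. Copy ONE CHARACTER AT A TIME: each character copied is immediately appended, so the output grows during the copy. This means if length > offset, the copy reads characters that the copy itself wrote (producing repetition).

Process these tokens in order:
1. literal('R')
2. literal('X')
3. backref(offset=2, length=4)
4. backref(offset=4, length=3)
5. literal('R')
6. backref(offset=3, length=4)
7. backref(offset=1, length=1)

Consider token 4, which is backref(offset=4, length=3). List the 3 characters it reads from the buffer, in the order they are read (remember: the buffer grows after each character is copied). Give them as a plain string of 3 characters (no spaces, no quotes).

Answer: RXR

Derivation:
Token 1: literal('R'). Output: "R"
Token 2: literal('X'). Output: "RX"
Token 3: backref(off=2, len=4) (overlapping!). Copied 'RXRX' from pos 0. Output: "RXRXRX"
Token 4: backref(off=4, len=3). Buffer before: "RXRXRX" (len 6)
  byte 1: read out[2]='R', append. Buffer now: "RXRXRXR"
  byte 2: read out[3]='X', append. Buffer now: "RXRXRXRX"
  byte 3: read out[4]='R', append. Buffer now: "RXRXRXRXR"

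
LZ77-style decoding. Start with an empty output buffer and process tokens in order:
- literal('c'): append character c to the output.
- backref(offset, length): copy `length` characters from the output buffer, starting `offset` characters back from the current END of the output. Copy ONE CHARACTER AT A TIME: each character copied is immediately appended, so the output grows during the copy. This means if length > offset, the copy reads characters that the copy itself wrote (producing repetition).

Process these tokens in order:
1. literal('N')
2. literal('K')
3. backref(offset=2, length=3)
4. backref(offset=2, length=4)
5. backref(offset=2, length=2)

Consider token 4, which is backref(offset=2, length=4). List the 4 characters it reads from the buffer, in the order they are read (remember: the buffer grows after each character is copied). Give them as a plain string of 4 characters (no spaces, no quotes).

Answer: KNKN

Derivation:
Token 1: literal('N'). Output: "N"
Token 2: literal('K'). Output: "NK"
Token 3: backref(off=2, len=3) (overlapping!). Copied 'NKN' from pos 0. Output: "NKNKN"
Token 4: backref(off=2, len=4). Buffer before: "NKNKN" (len 5)
  byte 1: read out[3]='K', append. Buffer now: "NKNKNK"
  byte 2: read out[4]='N', append. Buffer now: "NKNKNKN"
  byte 3: read out[5]='K', append. Buffer now: "NKNKNKNK"
  byte 4: read out[6]='N', append. Buffer now: "NKNKNKNKN"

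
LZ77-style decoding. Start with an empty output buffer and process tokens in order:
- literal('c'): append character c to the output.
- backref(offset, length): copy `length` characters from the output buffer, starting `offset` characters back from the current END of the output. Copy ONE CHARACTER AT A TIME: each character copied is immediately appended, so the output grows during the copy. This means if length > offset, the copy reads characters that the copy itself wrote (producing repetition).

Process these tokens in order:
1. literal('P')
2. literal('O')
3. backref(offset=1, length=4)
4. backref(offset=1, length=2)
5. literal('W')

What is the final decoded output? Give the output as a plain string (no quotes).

Token 1: literal('P'). Output: "P"
Token 2: literal('O'). Output: "PO"
Token 3: backref(off=1, len=4) (overlapping!). Copied 'OOOO' from pos 1. Output: "POOOOO"
Token 4: backref(off=1, len=2) (overlapping!). Copied 'OO' from pos 5. Output: "POOOOOOO"
Token 5: literal('W'). Output: "POOOOOOOW"

Answer: POOOOOOOW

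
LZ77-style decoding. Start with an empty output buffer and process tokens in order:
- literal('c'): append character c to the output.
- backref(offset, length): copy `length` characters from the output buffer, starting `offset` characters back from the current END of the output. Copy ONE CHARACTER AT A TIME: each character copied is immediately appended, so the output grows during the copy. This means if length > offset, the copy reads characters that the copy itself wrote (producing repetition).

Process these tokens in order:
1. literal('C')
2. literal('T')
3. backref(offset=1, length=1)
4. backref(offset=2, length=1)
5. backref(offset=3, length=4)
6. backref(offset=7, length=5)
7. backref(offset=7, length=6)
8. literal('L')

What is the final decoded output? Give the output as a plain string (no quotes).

Token 1: literal('C'). Output: "C"
Token 2: literal('T'). Output: "CT"
Token 3: backref(off=1, len=1). Copied 'T' from pos 1. Output: "CTT"
Token 4: backref(off=2, len=1). Copied 'T' from pos 1. Output: "CTTT"
Token 5: backref(off=3, len=4) (overlapping!). Copied 'TTTT' from pos 1. Output: "CTTTTTTT"
Token 6: backref(off=7, len=5). Copied 'TTTTT' from pos 1. Output: "CTTTTTTTTTTTT"
Token 7: backref(off=7, len=6). Copied 'TTTTTT' from pos 6. Output: "CTTTTTTTTTTTTTTTTTT"
Token 8: literal('L'). Output: "CTTTTTTTTTTTTTTTTTTL"

Answer: CTTTTTTTTTTTTTTTTTTL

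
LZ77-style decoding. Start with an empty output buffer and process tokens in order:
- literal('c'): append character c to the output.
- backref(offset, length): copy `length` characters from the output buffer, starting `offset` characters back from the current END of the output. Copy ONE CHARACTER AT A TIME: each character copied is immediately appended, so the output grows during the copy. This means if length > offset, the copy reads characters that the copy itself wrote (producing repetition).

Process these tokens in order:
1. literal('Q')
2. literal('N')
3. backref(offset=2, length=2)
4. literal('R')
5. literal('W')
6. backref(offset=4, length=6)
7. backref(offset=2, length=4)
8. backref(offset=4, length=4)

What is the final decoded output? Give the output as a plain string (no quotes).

Answer: QNQNRWQNRWQNQNQNQNQN

Derivation:
Token 1: literal('Q'). Output: "Q"
Token 2: literal('N'). Output: "QN"
Token 3: backref(off=2, len=2). Copied 'QN' from pos 0. Output: "QNQN"
Token 4: literal('R'). Output: "QNQNR"
Token 5: literal('W'). Output: "QNQNRW"
Token 6: backref(off=4, len=6) (overlapping!). Copied 'QNRWQN' from pos 2. Output: "QNQNRWQNRWQN"
Token 7: backref(off=2, len=4) (overlapping!). Copied 'QNQN' from pos 10. Output: "QNQNRWQNRWQNQNQN"
Token 8: backref(off=4, len=4). Copied 'QNQN' from pos 12. Output: "QNQNRWQNRWQNQNQNQNQN"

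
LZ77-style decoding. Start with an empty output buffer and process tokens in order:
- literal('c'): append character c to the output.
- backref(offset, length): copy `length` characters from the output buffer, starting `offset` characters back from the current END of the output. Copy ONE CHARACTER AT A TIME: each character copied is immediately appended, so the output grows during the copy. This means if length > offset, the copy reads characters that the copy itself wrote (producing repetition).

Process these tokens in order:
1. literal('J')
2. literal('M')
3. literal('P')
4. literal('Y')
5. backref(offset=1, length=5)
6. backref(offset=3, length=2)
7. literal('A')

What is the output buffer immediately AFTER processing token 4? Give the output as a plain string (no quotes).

Token 1: literal('J'). Output: "J"
Token 2: literal('M'). Output: "JM"
Token 3: literal('P'). Output: "JMP"
Token 4: literal('Y'). Output: "JMPY"

Answer: JMPY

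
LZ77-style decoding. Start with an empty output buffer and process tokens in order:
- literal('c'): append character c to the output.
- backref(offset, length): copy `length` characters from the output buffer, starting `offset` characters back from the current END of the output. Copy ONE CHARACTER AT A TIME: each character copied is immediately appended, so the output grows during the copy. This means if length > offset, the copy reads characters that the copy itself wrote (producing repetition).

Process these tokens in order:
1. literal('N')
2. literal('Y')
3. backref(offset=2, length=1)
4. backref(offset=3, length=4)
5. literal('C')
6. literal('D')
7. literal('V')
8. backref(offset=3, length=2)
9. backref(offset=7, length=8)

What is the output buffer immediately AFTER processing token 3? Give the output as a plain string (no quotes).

Token 1: literal('N'). Output: "N"
Token 2: literal('Y'). Output: "NY"
Token 3: backref(off=2, len=1). Copied 'N' from pos 0. Output: "NYN"

Answer: NYN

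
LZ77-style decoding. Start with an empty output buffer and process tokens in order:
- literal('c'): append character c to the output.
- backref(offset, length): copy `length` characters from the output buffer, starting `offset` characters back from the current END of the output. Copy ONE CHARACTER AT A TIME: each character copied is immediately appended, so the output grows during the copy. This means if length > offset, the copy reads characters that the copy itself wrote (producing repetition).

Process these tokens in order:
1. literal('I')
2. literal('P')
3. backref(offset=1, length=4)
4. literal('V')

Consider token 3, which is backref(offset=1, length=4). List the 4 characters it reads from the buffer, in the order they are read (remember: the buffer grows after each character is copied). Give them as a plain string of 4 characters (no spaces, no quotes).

Answer: PPPP

Derivation:
Token 1: literal('I'). Output: "I"
Token 2: literal('P'). Output: "IP"
Token 3: backref(off=1, len=4). Buffer before: "IP" (len 2)
  byte 1: read out[1]='P', append. Buffer now: "IPP"
  byte 2: read out[2]='P', append. Buffer now: "IPPP"
  byte 3: read out[3]='P', append. Buffer now: "IPPPP"
  byte 4: read out[4]='P', append. Buffer now: "IPPPPP"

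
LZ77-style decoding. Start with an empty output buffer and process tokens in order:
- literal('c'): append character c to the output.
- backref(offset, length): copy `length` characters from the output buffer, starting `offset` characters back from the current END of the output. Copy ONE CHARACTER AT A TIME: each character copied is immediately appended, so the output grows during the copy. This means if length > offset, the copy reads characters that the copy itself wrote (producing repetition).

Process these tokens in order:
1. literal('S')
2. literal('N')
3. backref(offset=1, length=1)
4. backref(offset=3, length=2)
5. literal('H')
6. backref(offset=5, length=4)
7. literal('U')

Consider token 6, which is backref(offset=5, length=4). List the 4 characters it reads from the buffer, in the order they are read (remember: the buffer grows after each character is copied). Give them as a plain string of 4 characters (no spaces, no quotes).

Answer: NNSN

Derivation:
Token 1: literal('S'). Output: "S"
Token 2: literal('N'). Output: "SN"
Token 3: backref(off=1, len=1). Copied 'N' from pos 1. Output: "SNN"
Token 4: backref(off=3, len=2). Copied 'SN' from pos 0. Output: "SNNSN"
Token 5: literal('H'). Output: "SNNSNH"
Token 6: backref(off=5, len=4). Buffer before: "SNNSNH" (len 6)
  byte 1: read out[1]='N', append. Buffer now: "SNNSNHN"
  byte 2: read out[2]='N', append. Buffer now: "SNNSNHNN"
  byte 3: read out[3]='S', append. Buffer now: "SNNSNHNNS"
  byte 4: read out[4]='N', append. Buffer now: "SNNSNHNNSN"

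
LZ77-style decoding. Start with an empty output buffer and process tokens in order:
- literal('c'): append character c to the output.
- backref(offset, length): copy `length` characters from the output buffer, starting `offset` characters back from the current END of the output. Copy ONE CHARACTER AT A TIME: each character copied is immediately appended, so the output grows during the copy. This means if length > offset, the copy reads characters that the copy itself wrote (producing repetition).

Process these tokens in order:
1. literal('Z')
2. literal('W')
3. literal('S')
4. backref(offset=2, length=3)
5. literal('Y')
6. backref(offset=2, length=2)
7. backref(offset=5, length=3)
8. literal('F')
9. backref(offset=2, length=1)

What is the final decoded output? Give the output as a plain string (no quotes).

Answer: ZWSWSWYWYSWYFY

Derivation:
Token 1: literal('Z'). Output: "Z"
Token 2: literal('W'). Output: "ZW"
Token 3: literal('S'). Output: "ZWS"
Token 4: backref(off=2, len=3) (overlapping!). Copied 'WSW' from pos 1. Output: "ZWSWSW"
Token 5: literal('Y'). Output: "ZWSWSWY"
Token 6: backref(off=2, len=2). Copied 'WY' from pos 5. Output: "ZWSWSWYWY"
Token 7: backref(off=5, len=3). Copied 'SWY' from pos 4. Output: "ZWSWSWYWYSWY"
Token 8: literal('F'). Output: "ZWSWSWYWYSWYF"
Token 9: backref(off=2, len=1). Copied 'Y' from pos 11. Output: "ZWSWSWYWYSWYFY"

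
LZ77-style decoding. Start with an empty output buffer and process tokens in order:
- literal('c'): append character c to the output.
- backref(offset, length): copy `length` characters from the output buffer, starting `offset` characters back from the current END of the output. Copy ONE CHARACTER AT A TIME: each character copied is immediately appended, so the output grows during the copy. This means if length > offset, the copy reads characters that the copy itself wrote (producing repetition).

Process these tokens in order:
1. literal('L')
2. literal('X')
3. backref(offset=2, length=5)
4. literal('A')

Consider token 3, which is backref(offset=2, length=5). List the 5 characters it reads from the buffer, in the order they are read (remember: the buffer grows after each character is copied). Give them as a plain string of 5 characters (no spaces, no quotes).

Answer: LXLXL

Derivation:
Token 1: literal('L'). Output: "L"
Token 2: literal('X'). Output: "LX"
Token 3: backref(off=2, len=5). Buffer before: "LX" (len 2)
  byte 1: read out[0]='L', append. Buffer now: "LXL"
  byte 2: read out[1]='X', append. Buffer now: "LXLX"
  byte 3: read out[2]='L', append. Buffer now: "LXLXL"
  byte 4: read out[3]='X', append. Buffer now: "LXLXLX"
  byte 5: read out[4]='L', append. Buffer now: "LXLXLXL"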